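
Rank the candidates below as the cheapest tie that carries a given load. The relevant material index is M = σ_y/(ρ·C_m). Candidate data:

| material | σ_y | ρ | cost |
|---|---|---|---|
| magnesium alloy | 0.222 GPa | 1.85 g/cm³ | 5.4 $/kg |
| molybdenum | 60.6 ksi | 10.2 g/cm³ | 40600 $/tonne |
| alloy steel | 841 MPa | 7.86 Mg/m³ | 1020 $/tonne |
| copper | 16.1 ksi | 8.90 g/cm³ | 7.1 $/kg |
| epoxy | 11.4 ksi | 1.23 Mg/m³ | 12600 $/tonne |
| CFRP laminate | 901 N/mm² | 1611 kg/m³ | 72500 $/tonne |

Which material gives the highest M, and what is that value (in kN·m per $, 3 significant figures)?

alloy steel, M = 105 kN·m per $

Convert each candidate to consistent units, then evaluate M:
  magnesium alloy: σ_y = 222.0 MPa, ρ = 1850 kg/m³, cost = 5.400 $/kg
  molybdenum: σ_y = 417.8 MPa, ρ = 10200 kg/m³, cost = 40.60 $/kg
  alloy steel: σ_y = 841.0 MPa, ρ = 7860 kg/m³, cost = 1.020 $/kg
  copper: σ_y = 111.0 MPa, ρ = 8900 kg/m³, cost = 7.100 $/kg
  epoxy: σ_y = 78.60 MPa, ρ = 1230 kg/m³, cost = 12.60 $/kg
  CFRP laminate: σ_y = 901.0 MPa, ρ = 1611 kg/m³, cost = 72.50 $/kg
  alloy steel: M = 105 kN·m per $
  magnesium alloy: M = 22.2 kN·m per $
  CFRP laminate: M = 7.71 kN·m per $
  epoxy: M = 5.07 kN·m per $
  copper: M = 1.76 kN·m per $
  molybdenum: M = 1.01 kN·m per $
Highest index: alloy steel.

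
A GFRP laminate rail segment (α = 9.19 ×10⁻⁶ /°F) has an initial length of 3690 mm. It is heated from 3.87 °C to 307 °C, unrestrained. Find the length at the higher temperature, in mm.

Convert α: 9.19×10⁻⁶/°F × (9/5) = 16.5×10⁻⁶/K.
ΔT = 307 − 3.87 = 303.1 K.
ΔL = α·L₀·ΔT = 16.5×10⁻⁶ × 3690 mm × 303.1 K = 18.5 mm.
L = L₀ + ΔL = 3690 + 18.5 = 3708.5 mm.

3708.5 mm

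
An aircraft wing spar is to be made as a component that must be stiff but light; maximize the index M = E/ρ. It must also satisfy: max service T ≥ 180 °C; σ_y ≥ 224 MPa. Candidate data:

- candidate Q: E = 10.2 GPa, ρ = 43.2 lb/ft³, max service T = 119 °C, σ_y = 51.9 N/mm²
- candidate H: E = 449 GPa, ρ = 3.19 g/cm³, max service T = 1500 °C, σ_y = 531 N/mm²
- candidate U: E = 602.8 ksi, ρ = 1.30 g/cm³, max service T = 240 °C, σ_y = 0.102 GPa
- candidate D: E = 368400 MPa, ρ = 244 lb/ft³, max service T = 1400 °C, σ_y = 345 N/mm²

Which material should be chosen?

candidate H

Screen on constraints: max service T ≥ 180 °C; σ_y ≥ 224 MPa. Survivors: candidate H, candidate D.
In SI units:
  candidate H: E = 449.0 GPa, ρ = 3190 kg/m³
  candidate D: E = 368.4 GPa, ρ = 3909 kg/m³
  candidate H: M = 141 MN·m/kg
  candidate D: M = 94.3 MN·m/kg
Candidate H has the largest M.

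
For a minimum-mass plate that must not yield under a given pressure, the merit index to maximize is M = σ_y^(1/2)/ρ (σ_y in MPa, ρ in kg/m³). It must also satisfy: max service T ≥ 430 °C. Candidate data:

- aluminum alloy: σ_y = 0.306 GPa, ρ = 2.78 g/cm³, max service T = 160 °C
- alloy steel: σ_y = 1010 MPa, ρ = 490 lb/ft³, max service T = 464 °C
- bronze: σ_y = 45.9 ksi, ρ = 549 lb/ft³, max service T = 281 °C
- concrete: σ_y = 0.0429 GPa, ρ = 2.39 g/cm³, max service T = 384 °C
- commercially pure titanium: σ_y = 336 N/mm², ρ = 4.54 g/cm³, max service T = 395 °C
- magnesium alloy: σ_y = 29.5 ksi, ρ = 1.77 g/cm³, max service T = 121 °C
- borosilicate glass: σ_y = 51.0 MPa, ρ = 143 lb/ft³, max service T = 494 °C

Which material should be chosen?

alloy steel

Screen on constraints: max service T ≥ 430 °C. Survivors: alloy steel, borosilicate glass.
After converting to SI:
  alloy steel: σ_y = 1010 MPa, ρ = 7849 kg/m³
  borosilicate glass: σ_y = 51.00 MPa, ρ = 2291 kg/m³
  alloy steel: M = 4.05×10⁻³
  borosilicate glass: M = 3.12×10⁻³
The maximum is for alloy steel.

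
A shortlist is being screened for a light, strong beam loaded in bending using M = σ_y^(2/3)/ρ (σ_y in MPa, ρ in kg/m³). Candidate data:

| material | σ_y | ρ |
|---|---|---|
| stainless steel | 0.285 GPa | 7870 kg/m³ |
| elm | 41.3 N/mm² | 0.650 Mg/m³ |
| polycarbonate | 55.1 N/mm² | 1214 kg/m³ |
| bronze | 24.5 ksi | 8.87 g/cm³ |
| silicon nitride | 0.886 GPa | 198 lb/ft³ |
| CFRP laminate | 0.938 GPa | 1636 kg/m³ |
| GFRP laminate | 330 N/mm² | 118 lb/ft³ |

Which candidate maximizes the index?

CFRP laminate

In SI units:
  stainless steel: σ_y = 285.0 MPa, ρ = 7870 kg/m³
  elm: σ_y = 41.30 MPa, ρ = 650.0 kg/m³
  polycarbonate: σ_y = 55.10 MPa, ρ = 1214 kg/m³
  bronze: σ_y = 168.9 MPa, ρ = 8870 kg/m³
  silicon nitride: σ_y = 886.0 MPa, ρ = 3172 kg/m³
  CFRP laminate: σ_y = 938.0 MPa, ρ = 1636 kg/m³
  GFRP laminate: σ_y = 330.0 MPa, ρ = 1890 kg/m³
  CFRP laminate: M = 58.6×10⁻³
  silicon nitride: M = 29.1×10⁻³
  GFRP laminate: M = 25.3×10⁻³
  elm: M = 18.4×10⁻³
  polycarbonate: M = 11.9×10⁻³
  stainless steel: M = 5.50×10⁻³
  bronze: M = 3.45×10⁻³
Highest index: CFRP laminate.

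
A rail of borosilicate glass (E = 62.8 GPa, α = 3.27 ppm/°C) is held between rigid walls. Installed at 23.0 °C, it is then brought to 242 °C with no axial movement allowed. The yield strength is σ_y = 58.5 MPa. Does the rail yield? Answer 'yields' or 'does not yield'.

does not yield

ΔT = 219.0 K. Constrained thermal stress σ = E·α·ΔT = 62.80×10³ MPa × 3.27×10⁻⁶ × 219.0 = 45.0 MPa (compressive).
Compare to σ_y = 58.5 MPa: σ < σ_y, so it does not yield.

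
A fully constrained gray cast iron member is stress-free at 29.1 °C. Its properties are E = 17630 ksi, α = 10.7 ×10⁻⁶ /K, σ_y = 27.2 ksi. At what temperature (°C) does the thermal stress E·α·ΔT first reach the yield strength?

E = 17630 ksi = 121.6 GPa.
σ_y = 27.2 ksi = 187.5 MPa.
E·α·ΔT = 187.5 MPa ⇒ ΔT = 187.5 / (121.6×10³ × 10.7×10⁻⁶) = 144.2 K.
T = 29.1 + 144.2 = 173.3 °C.

173 °C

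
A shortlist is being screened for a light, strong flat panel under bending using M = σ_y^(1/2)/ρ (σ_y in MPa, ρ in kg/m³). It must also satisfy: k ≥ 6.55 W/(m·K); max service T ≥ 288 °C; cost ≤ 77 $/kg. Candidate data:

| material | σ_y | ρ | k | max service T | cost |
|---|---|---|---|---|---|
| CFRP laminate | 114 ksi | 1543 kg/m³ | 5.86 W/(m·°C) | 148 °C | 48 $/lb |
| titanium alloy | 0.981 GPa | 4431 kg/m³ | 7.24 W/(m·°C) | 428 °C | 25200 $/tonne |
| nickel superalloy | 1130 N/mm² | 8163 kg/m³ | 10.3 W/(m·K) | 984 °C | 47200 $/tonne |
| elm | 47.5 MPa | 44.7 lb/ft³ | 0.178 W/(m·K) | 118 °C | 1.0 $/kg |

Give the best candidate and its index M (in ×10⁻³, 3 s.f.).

Screen on constraints: k ≥ 6.55 W/(m·K); max service T ≥ 288 °C; cost ≤ 77 $/kg. Survivors: titanium alloy, nickel superalloy.
After converting to SI:
  titanium alloy: σ_y = 981.0 MPa, ρ = 4431 kg/m³
  nickel superalloy: σ_y = 1130 MPa, ρ = 8163 kg/m³
  titanium alloy: M = 7.07×10⁻³
  nickel superalloy: M = 4.12×10⁻³
Titanium alloy ranks first.

titanium alloy, M = 7.07×10⁻³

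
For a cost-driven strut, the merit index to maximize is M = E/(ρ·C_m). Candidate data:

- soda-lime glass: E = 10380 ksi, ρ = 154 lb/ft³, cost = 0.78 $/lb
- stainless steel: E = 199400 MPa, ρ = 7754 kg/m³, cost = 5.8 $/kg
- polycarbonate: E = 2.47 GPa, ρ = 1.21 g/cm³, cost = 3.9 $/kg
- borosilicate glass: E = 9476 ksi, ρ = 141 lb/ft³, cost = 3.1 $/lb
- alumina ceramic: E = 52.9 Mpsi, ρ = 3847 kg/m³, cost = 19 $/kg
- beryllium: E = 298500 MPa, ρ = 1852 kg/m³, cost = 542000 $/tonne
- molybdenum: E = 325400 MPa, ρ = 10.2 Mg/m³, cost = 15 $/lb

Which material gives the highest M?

soda-lime glass

Convert each candidate to consistent units, then evaluate M:
  soda-lime glass: E = 71.57 GPa, ρ = 2467 kg/m³, cost = 1.720 $/kg
  stainless steel: E = 199.4 GPa, ρ = 7754 kg/m³, cost = 5.800 $/kg
  polycarbonate: E = 2.470 GPa, ρ = 1210 kg/m³, cost = 3.900 $/kg
  borosilicate glass: E = 65.33 GPa, ρ = 2259 kg/m³, cost = 6.834 $/kg
  alumina ceramic: E = 364.7 GPa, ρ = 3847 kg/m³, cost = 19.00 $/kg
  beryllium: E = 298.5 GPa, ρ = 1852 kg/m³, cost = 542.0 $/kg
  molybdenum: E = 325.4 GPa, ρ = 10200 kg/m³, cost = 33.07 $/kg
  soda-lime glass: M = 16.9 MN·m per $
  alumina ceramic: M = 4.99 MN·m per $
  stainless steel: M = 4.43 MN·m per $
  borosilicate glass: M = 4.23 MN·m per $
  molybdenum: M = 0.965 MN·m per $
  polycarbonate: M = 0.523 MN·m per $
  beryllium: M = 0.297 MN·m per $
Soda-lime glass ranks first.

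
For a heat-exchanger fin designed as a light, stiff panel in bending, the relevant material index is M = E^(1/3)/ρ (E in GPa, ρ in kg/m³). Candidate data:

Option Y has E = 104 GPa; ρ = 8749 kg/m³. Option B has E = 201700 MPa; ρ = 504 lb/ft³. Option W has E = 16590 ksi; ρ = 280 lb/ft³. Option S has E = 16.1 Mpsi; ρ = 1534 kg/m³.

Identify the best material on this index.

option S

Putting every candidate on a common basis:
  option Y: E = 104.0 GPa, ρ = 8749 kg/m³
  option B: E = 201.7 GPa, ρ = 8073 kg/m³
  option W: E = 114.4 GPa, ρ = 4485 kg/m³
  option S: E = 111.0 GPa, ρ = 1534 kg/m³
  option S: M = 3.13×10⁻³
  option W: M = 1.08×10⁻³
  option B: M = 0.726×10⁻³
  option Y: M = 0.538×10⁻³
Option S ranks first.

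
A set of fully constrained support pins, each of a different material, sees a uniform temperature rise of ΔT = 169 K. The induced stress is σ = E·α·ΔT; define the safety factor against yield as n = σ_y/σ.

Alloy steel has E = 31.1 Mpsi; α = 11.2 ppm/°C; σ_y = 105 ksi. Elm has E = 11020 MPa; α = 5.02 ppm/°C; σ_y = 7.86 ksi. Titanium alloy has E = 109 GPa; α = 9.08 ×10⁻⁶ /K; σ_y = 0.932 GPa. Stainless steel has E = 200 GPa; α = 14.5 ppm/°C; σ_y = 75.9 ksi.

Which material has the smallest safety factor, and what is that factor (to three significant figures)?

Per material, after unit conversion:
  alloy steel: E = 214.4, α = 11.2, σ_y = 723.9 → σ = 406 MPa, n = 1.78
  elm: E = 11.02, α = 5.02, σ_y = 54.19 → σ = 9.35 MPa, n = 5.80
  titanium alloy: E = 109.0, α = 9.08, σ_y = 932.0 → σ = 167 MPa, n = 5.57
  stainless steel: E = 200.0, α = 14.5, σ_y = 523.3 → σ = 490 MPa, n = 1.07
The minimum is stainless steel at n = 1.07.

stainless steel, n = 1.07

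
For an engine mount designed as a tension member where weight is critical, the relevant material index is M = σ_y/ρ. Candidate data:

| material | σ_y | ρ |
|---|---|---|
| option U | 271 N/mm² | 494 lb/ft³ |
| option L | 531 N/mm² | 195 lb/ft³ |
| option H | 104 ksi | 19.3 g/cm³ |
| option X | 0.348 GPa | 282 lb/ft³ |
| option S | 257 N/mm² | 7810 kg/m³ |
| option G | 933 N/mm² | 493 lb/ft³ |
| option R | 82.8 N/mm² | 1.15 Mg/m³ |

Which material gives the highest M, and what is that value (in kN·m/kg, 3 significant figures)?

Normalizing units and computing the index:
  option U: σ_y = 271.0 MPa, ρ = 7913 kg/m³
  option L: σ_y = 531.0 MPa, ρ = 3124 kg/m³
  option H: σ_y = 717.1 MPa, ρ = 19300 kg/m³
  option X: σ_y = 348.0 MPa, ρ = 4517 kg/m³
  option S: σ_y = 257.0 MPa, ρ = 7810 kg/m³
  option G: σ_y = 933.0 MPa, ρ = 7897 kg/m³
  option R: σ_y = 82.80 MPa, ρ = 1150 kg/m³
  option L: M = 170 kN·m/kg
  option G: M = 118 kN·m/kg
  option X: M = 77.0 kN·m/kg
  option R: M = 72.0 kN·m/kg
  option H: M = 37.2 kN·m/kg
  option U: M = 34.2 kN·m/kg
  option S: M = 32.9 kN·m/kg
Highest index: option L.

option L, M = 170 kN·m/kg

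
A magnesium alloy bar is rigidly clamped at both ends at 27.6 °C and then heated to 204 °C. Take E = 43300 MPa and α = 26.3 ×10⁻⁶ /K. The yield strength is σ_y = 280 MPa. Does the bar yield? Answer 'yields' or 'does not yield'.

does not yield

E = 43300 MPa = 43.30 GPa.
ΔT = 176.4 K. Constrained thermal stress σ = E·α·ΔT = 43.30×10³ MPa × 26.3×10⁻⁶ × 176.4 = 201 MPa (compressive).
Compare to σ_y = 280 MPa: σ < σ_y, so it does not yield.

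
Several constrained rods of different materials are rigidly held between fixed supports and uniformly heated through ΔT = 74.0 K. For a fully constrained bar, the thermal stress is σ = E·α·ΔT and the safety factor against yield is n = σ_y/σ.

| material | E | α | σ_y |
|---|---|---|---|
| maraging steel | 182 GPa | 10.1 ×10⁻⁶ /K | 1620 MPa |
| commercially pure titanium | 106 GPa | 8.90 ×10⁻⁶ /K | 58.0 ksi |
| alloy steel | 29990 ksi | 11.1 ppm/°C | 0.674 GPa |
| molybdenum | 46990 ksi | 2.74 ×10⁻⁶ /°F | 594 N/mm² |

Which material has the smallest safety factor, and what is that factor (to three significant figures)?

alloy steel, n = 3.97

With everything in SI (GPa, ×10⁻⁶/K, MPa):
  maraging steel: E = 182.0, α = 10.1, σ_y = 1620 → σ = 136 MPa, n = 11.9
  commercially pure titanium: E = 106.0, α = 8.90, σ_y = 399.9 → σ = 69.8 MPa, n = 5.73
  alloy steel: E = 206.8, α = 11.1, σ_y = 674.0 → σ = 170 MPa, n = 3.97
  molybdenum: E = 324.0, α = 4.93, σ_y = 594.0 → σ = 118 MPa, n = 5.02
The minimum is alloy steel at n = 3.97.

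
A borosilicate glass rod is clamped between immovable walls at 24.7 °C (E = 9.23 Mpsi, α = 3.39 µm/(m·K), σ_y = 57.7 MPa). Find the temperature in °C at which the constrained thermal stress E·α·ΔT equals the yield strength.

E = 9.23 Mpsi = 63.64 GPa.
E·α·ΔT = 57.70 MPa ⇒ ΔT = 57.70 / (63.64×10³ × 3.39×10⁻⁶) = 267.5 K.
T = 24.7 + 267.5 = 292.2 °C.

292 °C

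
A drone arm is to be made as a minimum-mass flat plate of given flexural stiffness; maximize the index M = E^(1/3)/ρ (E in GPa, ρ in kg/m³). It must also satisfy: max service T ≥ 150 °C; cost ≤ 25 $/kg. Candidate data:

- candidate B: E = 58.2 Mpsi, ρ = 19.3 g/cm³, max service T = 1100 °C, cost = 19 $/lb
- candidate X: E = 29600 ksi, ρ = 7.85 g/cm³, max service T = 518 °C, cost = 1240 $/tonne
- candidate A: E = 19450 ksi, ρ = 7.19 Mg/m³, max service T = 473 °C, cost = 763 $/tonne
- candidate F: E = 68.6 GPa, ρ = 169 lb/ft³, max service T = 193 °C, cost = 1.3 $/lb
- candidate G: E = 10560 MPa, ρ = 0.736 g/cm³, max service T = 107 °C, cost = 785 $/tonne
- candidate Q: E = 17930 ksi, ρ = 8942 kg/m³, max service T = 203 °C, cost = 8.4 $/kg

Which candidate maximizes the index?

Screen on constraints: max service T ≥ 150 °C; cost ≤ 25 $/kg. Survivors: candidate X, candidate A, candidate F, candidate Q.
Convert each candidate to consistent units, then evaluate M:
  candidate X: E = 204.1 GPa, ρ = 7850 kg/m³
  candidate A: E = 134.1 GPa, ρ = 7190 kg/m³
  candidate F: E = 68.60 GPa, ρ = 2707 kg/m³
  candidate Q: E = 123.6 GPa, ρ = 8942 kg/m³
  candidate F: M = 1.51×10⁻³
  candidate X: M = 0.750×10⁻³
  candidate A: M = 0.712×10⁻³
  candidate Q: M = 0.557×10⁻³
The maximum is for candidate F.

candidate F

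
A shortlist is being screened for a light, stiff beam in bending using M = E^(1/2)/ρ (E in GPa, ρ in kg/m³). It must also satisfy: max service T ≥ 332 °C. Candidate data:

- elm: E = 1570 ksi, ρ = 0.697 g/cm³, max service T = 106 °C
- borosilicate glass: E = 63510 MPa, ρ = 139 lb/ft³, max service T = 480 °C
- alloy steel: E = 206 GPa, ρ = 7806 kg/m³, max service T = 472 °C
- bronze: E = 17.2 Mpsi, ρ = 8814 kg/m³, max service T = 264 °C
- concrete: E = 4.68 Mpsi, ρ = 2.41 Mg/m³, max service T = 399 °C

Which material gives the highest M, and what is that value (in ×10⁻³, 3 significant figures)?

borosilicate glass, M = 3.58×10⁻³

Screen on constraints: max service T ≥ 332 °C. Survivors: borosilicate glass, alloy steel, concrete.
Convert each candidate to consistent units, then evaluate M:
  borosilicate glass: E = 63.51 GPa, ρ = 2227 kg/m³
  alloy steel: E = 206.0 GPa, ρ = 7806 kg/m³
  concrete: E = 32.27 GPa, ρ = 2410 kg/m³
  borosilicate glass: M = 3.58×10⁻³
  concrete: M = 2.36×10⁻³
  alloy steel: M = 1.84×10⁻³
Borosilicate glass has the largest M.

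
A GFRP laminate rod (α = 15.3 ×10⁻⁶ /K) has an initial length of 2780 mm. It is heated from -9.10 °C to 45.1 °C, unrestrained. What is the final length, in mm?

ΔT = 45.1 − (-9.10) = 54.20 K.
ΔL = α·L₀·ΔT = 15.3×10⁻⁶ × 2780 mm × 54.20 K = 2.31 mm.
L = L₀ + ΔL = 2780 + 2.31 = 2782.3 mm.

2782.3 mm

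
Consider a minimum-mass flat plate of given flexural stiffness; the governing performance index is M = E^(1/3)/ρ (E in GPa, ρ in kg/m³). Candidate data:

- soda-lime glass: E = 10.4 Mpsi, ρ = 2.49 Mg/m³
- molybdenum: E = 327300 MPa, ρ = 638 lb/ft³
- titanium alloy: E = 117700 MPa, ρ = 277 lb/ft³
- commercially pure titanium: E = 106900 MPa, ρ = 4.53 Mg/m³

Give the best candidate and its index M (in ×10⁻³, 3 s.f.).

soda-lime glass, M = 1.67×10⁻³

Convert each candidate to consistent units, then evaluate M:
  soda-lime glass: E = 71.71 GPa, ρ = 2490 kg/m³
  molybdenum: E = 327.3 GPa, ρ = 10220 kg/m³
  titanium alloy: E = 117.7 GPa, ρ = 4437 kg/m³
  commercially pure titanium: E = 106.9 GPa, ρ = 4530 kg/m³
  soda-lime glass: M = 1.67×10⁻³
  titanium alloy: M = 1.10×10⁻³
  commercially pure titanium: M = 1.05×10⁻³
  molybdenum: M = 0.674×10⁻³
Soda-lime glass has the largest M.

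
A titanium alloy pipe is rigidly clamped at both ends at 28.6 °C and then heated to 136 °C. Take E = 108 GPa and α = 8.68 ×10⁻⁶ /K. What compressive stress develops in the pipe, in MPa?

101 MPa

ΔT = 107.4 K. Constrained thermal stress σ = E·α·ΔT = 108.0×10³ MPa × 8.68×10⁻⁶ × 107.4 = 101 MPa (compressive).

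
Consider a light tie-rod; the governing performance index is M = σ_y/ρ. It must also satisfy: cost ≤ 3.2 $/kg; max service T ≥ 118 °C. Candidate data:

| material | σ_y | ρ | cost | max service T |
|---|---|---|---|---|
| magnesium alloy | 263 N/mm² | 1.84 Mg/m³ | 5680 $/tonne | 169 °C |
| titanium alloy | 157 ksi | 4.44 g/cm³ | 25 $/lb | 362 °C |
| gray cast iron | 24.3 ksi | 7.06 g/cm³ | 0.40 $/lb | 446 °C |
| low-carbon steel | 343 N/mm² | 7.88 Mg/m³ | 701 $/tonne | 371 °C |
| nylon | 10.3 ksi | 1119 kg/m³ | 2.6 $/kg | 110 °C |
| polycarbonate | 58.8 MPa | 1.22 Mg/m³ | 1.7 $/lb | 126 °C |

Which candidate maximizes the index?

Screen on constraints: cost ≤ 3.2 $/kg; max service T ≥ 118 °C. Survivors: gray cast iron, low-carbon steel.
Putting every candidate on a common basis:
  gray cast iron: σ_y = 167.5 MPa, ρ = 7060 kg/m³
  low-carbon steel: σ_y = 343.0 MPa, ρ = 7880 kg/m³
  low-carbon steel: M = 43.5 kN·m/kg
  gray cast iron: M = 23.7 kN·m/kg
Highest index: low-carbon steel.

low-carbon steel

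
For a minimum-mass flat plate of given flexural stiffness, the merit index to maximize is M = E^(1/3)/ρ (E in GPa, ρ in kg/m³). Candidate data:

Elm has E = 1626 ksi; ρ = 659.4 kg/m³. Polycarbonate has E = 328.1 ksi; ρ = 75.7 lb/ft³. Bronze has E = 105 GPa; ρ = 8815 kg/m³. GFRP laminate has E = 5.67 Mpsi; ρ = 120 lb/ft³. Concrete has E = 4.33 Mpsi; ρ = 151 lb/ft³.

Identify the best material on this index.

elm

Putting every candidate on a common basis:
  elm: E = 11.21 GPa, ρ = 659.4 kg/m³
  polycarbonate: E = 2.262 GPa, ρ = 1213 kg/m³
  bronze: E = 105.0 GPa, ρ = 8815 kg/m³
  GFRP laminate: E = 39.09 GPa, ρ = 1922 kg/m³
  concrete: E = 29.85 GPa, ρ = 2419 kg/m³
  elm: M = 3.39×10⁻³
  GFRP laminate: M = 1.77×10⁻³
  concrete: M = 1.28×10⁻³
  polycarbonate: M = 1.08×10⁻³
  bronze: M = 0.535×10⁻³
Elm ranks first.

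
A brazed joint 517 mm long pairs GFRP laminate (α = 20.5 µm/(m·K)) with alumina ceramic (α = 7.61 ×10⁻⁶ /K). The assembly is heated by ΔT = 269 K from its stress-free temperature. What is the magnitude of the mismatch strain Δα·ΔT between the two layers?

3.47×10⁻³

Δα = |20.5 − 7.61|×10⁻⁶/K = 12.9×10⁻⁶/K.
Mismatch strain = Δα·ΔT = 12.9×10⁻⁶ × 269.0 = 3.47×10⁻³.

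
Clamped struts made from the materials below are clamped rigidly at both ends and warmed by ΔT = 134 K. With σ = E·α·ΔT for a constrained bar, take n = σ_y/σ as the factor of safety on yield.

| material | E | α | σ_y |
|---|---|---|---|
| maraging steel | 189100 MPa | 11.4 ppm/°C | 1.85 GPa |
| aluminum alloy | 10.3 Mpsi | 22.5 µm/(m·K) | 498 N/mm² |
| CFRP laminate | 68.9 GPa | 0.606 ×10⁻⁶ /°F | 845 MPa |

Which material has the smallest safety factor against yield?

aluminum alloy

Converting E to GPa, α to ×10⁻⁶/K, σ_y to MPa, then σ and n for each:
  maraging steel: E = 189.1, α = 11.4, σ_y = 1850 → σ = 289 MPa, n = 6.40
  aluminum alloy: E = 71.02, α = 22.5, σ_y = 498.0 → σ = 214 MPa, n = 2.33
  CFRP laminate: E = 68.90, α = 1.09, σ_y = 845.0 → σ = 10.1 MPa, n = 83.9
Aluminum alloy has the lowest safety factor, n = 2.33.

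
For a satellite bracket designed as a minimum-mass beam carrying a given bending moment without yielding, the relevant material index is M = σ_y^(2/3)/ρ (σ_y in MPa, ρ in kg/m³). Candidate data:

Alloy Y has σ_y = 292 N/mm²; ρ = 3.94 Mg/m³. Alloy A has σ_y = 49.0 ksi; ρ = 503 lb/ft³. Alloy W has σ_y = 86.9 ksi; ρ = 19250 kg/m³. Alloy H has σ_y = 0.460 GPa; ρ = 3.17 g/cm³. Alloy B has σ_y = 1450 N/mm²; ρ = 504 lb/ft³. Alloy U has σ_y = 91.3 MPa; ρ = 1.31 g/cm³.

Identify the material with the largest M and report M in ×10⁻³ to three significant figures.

After converting to SI:
  alloy Y: σ_y = 292.0 MPa, ρ = 3940 kg/m³
  alloy A: σ_y = 337.8 MPa, ρ = 8057 kg/m³
  alloy W: σ_y = 599.2 MPa, ρ = 19250 kg/m³
  alloy H: σ_y = 460.0 MPa, ρ = 3170 kg/m³
  alloy B: σ_y = 1450 MPa, ρ = 8073 kg/m³
  alloy U: σ_y = 91.30 MPa, ρ = 1310 kg/m³
  alloy H: M = 18.8×10⁻³
  alloy B: M = 15.9×10⁻³
  alloy U: M = 15.5×10⁻³
  alloy Y: M = 11.2×10⁻³
  alloy A: M = 6.02×10⁻³
  alloy W: M = 3.69×10⁻³
Alloy H ranks first.

alloy H, M = 18.8×10⁻³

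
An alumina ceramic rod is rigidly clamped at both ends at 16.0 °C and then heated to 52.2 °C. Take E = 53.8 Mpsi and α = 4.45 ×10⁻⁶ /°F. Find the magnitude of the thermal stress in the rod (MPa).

E = 53.8 Mpsi = 370.9 GPa.
α = 4.45×10⁻⁶/°F × 9/5 = 8.01×10⁻⁶/K.
ΔT = 36.20 K. Constrained thermal stress σ = E·α·ΔT = 370.9×10³ MPa × 8.01×10⁻⁶ × 36.20 = 108 MPa (compressive).

108 MPa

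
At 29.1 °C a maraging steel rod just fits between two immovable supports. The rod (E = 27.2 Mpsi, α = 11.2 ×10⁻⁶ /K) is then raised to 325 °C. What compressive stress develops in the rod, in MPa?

622 MPa

E = 27.2 Mpsi = 187.5 GPa.
ΔT = 295.9 K. Constrained thermal stress σ = E·α·ΔT = 187.5×10³ MPa × 11.2×10⁻⁶ × 295.9 = 622 MPa (compressive).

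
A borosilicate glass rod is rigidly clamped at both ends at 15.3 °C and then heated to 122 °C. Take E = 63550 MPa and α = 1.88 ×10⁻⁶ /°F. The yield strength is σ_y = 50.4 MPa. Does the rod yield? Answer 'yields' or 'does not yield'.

does not yield

E = 63550 MPa = 63.55 GPa.
α = 1.88×10⁻⁶/°F × 9/5 = 3.38×10⁻⁶/K.
ΔT = 106.7 K. Constrained thermal stress σ = E·α·ΔT = 63.55×10³ MPa × 3.38×10⁻⁶ × 106.7 = 22.9 MPa (compressive).
Compare to σ_y = 50.4 MPa: σ < σ_y, so it does not yield.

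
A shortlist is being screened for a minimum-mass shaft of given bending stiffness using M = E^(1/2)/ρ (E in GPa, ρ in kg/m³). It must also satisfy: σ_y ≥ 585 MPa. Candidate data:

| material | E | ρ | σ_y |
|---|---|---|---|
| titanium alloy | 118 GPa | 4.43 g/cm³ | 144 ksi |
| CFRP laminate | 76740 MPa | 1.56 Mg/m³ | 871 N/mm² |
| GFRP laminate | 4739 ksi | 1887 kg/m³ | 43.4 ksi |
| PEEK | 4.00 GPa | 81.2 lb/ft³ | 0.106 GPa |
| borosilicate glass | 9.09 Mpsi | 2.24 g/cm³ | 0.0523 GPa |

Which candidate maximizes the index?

CFRP laminate

Screen on constraints: σ_y ≥ 585 MPa. Survivors: titanium alloy, CFRP laminate.
Putting every candidate on a common basis:
  titanium alloy: E = 118.0 GPa, ρ = 4430 kg/m³
  CFRP laminate: E = 76.74 GPa, ρ = 1560 kg/m³
  CFRP laminate: M = 5.62×10⁻³
  titanium alloy: M = 2.45×10⁻³
Highest index: CFRP laminate.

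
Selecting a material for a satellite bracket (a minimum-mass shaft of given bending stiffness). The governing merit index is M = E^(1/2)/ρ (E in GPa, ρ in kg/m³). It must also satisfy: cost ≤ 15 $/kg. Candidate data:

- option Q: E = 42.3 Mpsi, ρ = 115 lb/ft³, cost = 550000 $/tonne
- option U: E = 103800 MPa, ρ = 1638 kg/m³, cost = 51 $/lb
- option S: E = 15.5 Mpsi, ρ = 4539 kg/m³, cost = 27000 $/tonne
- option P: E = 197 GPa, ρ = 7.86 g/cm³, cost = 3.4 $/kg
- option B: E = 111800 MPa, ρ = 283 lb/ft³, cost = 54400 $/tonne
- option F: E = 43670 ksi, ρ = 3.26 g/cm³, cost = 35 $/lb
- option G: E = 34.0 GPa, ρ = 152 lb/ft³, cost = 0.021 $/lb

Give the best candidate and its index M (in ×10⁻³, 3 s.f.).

option G, M = 2.39×10⁻³

Screen on constraints: cost ≤ 15 $/kg. Survivors: option P, option G.
In SI units:
  option P: E = 197.0 GPa, ρ = 7860 kg/m³
  option G: E = 34.00 GPa, ρ = 2435 kg/m³
  option G: M = 2.39×10⁻³
  option P: M = 1.79×10⁻³
Highest index: option G.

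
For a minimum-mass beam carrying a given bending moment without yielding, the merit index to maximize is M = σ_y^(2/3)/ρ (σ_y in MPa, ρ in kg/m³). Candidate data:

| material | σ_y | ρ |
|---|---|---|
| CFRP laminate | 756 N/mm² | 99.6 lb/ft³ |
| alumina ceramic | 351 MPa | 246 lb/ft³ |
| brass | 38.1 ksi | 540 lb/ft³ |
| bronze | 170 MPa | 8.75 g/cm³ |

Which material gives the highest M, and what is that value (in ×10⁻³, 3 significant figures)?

Normalizing units and computing the index:
  CFRP laminate: σ_y = 756.0 MPa, ρ = 1595 kg/m³
  alumina ceramic: σ_y = 351.0 MPa, ρ = 3941 kg/m³
  brass: σ_y = 262.7 MPa, ρ = 8650 kg/m³
  bronze: σ_y = 170.0 MPa, ρ = 8750 kg/m³
  CFRP laminate: M = 52.0×10⁻³
  alumina ceramic: M = 12.6×10⁻³
  brass: M = 4.74×10⁻³
  bronze: M = 3.51×10⁻³
The maximum is for CFRP laminate.

CFRP laminate, M = 52.0×10⁻³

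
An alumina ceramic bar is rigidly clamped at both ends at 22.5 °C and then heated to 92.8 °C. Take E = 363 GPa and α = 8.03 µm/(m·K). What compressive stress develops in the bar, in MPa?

205 MPa

ΔT = 70.30 K. Constrained thermal stress σ = E·α·ΔT = 363.0×10³ MPa × 8.03×10⁻⁶ × 70.30 = 205 MPa (compressive).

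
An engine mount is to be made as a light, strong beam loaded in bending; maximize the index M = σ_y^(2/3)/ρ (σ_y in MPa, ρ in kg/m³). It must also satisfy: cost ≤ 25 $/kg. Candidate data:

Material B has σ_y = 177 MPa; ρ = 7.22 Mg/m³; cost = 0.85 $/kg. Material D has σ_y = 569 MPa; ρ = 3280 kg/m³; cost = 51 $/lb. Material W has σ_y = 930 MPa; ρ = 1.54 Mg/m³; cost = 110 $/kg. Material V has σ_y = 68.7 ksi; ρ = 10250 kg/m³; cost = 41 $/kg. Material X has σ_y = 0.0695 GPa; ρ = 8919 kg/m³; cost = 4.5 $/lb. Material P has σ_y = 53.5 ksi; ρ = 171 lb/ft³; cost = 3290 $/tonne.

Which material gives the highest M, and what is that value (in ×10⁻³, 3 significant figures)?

material P, M = 18.8×10⁻³

Screen on constraints: cost ≤ 25 $/kg. Survivors: material B, material X, material P.
Convert each candidate to consistent units, then evaluate M:
  material B: σ_y = 177.0 MPa, ρ = 7220 kg/m³
  material X: σ_y = 69.50 MPa, ρ = 8919 kg/m³
  material P: σ_y = 368.9 MPa, ρ = 2739 kg/m³
  material P: M = 18.8×10⁻³
  material B: M = 4.37×10⁻³
  material X: M = 1.90×10⁻³
The maximum is for material P.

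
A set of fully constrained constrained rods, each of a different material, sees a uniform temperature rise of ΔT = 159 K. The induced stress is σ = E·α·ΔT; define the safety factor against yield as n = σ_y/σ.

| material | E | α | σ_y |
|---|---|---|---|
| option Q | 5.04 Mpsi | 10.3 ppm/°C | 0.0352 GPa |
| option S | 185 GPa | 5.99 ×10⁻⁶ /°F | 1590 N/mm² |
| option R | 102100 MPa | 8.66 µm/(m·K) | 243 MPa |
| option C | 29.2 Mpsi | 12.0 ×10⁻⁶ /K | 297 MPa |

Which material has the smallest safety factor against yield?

Per material, after unit conversion:
  option Q: E = 34.75, α = 10.3, σ_y = 35.20 → σ = 56.9 MPa, n = 0.619
  option S: E = 185.0, α = 10.8, σ_y = 1590 → σ = 317 MPa, n = 5.01
  option R: E = 102.1, α = 8.66, σ_y = 243.0 → σ = 141 MPa, n = 1.73
  option C: E = 201.3, α = 12.0, σ_y = 297.0 → σ = 384 MPa, n = 0.773
Smallest n: option Q with n = 0.619.

option Q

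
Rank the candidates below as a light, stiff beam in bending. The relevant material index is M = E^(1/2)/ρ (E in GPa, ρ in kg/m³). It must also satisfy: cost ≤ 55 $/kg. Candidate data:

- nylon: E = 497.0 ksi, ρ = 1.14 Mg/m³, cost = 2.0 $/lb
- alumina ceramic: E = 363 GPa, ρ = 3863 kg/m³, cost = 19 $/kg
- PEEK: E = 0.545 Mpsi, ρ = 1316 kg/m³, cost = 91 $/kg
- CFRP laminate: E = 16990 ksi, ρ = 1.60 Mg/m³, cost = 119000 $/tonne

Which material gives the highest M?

Screen on constraints: cost ≤ 55 $/kg. Survivors: nylon, alumina ceramic.
Normalizing units and computing the index:
  nylon: E = 3.427 GPa, ρ = 1140 kg/m³
  alumina ceramic: E = 363.0 GPa, ρ = 3863 kg/m³
  alumina ceramic: M = 4.93×10⁻³
  nylon: M = 1.62×10⁻³
The maximum is for alumina ceramic.

alumina ceramic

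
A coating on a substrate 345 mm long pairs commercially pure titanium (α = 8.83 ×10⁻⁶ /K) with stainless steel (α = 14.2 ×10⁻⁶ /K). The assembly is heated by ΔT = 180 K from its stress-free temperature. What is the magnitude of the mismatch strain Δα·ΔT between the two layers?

Δα = |8.83 − 14.2|×10⁻⁶/K = 5.37×10⁻⁶/K.
Mismatch strain = Δα·ΔT = 5.37×10⁻⁶ × 180.0 = 9.67×10⁻⁴.

9.67×10⁻⁴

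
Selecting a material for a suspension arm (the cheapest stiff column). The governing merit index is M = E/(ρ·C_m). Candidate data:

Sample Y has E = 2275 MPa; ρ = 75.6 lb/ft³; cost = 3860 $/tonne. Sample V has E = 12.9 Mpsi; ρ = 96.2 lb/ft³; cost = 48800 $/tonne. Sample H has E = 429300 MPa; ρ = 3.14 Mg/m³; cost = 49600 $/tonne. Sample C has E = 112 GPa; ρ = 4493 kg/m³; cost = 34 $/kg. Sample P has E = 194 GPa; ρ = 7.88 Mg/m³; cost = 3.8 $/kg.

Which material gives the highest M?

In SI units:
  sample Y: E = 2.275 GPa, ρ = 1211 kg/m³, cost = 3.860 $/kg
  sample V: E = 88.94 GPa, ρ = 1541 kg/m³, cost = 48.80 $/kg
  sample H: E = 429.3 GPa, ρ = 3140 kg/m³, cost = 49.60 $/kg
  sample C: E = 112.0 GPa, ρ = 4493 kg/m³, cost = 34.00 $/kg
  sample P: E = 194.0 GPa, ρ = 7880 kg/m³, cost = 3.800 $/kg
  sample P: M = 6.48 MN·m per $
  sample H: M = 2.76 MN·m per $
  sample V: M = 1.18 MN·m per $
  sample C: M = 0.733 MN·m per $
  sample Y: M = 0.487 MN·m per $
Highest index: sample P.

sample P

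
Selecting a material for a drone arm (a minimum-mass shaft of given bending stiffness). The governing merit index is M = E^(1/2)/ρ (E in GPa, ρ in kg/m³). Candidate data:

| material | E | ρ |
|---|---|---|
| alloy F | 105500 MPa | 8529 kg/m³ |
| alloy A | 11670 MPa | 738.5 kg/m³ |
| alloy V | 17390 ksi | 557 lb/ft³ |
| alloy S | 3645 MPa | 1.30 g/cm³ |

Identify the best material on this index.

alloy A

After converting to SI:
  alloy F: E = 105.5 GPa, ρ = 8529 kg/m³
  alloy A: E = 11.67 GPa, ρ = 738.5 kg/m³
  alloy V: E = 119.9 GPa, ρ = 8922 kg/m³
  alloy S: E = 3.645 GPa, ρ = 1300 kg/m³
  alloy A: M = 4.63×10⁻³
  alloy S: M = 1.47×10⁻³
  alloy V: M = 1.23×10⁻³
  alloy F: M = 1.20×10⁻³
Highest index: alloy A.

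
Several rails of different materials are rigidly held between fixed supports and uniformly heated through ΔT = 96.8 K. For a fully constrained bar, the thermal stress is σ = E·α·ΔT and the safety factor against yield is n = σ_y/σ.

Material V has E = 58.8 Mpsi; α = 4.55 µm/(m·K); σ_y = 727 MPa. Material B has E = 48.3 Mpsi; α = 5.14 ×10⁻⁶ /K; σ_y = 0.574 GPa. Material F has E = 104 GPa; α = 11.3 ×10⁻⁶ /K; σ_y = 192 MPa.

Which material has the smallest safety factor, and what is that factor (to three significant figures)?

With everything in SI (GPa, ×10⁻⁶/K, MPa):
  material V: E = 405.4, α = 4.55, σ_y = 727.0 → σ = 179 MPa, n = 4.07
  material B: E = 333.0, α = 5.14, σ_y = 574.0 → σ = 166 MPa, n = 3.46
  material F: E = 104.0, α = 11.3, σ_y = 192.0 → σ = 114 MPa, n = 1.69
Material F has the lowest safety factor, n = 1.69.

material F, n = 1.69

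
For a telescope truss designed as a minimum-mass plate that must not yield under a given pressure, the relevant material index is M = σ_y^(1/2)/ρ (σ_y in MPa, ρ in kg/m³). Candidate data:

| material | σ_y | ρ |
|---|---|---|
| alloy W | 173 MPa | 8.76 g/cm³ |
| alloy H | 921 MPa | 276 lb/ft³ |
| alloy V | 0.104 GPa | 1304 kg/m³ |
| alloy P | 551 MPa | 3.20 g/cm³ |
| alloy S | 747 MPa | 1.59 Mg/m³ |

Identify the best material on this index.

After converting to SI:
  alloy W: σ_y = 173.0 MPa, ρ = 8760 kg/m³
  alloy H: σ_y = 921.0 MPa, ρ = 4421 kg/m³
  alloy V: σ_y = 104.0 MPa, ρ = 1304 kg/m³
  alloy P: σ_y = 551.0 MPa, ρ = 3200 kg/m³
  alloy S: σ_y = 747.0 MPa, ρ = 1590 kg/m³
  alloy S: M = 17.2×10⁻³
  alloy V: M = 7.82×10⁻³
  alloy P: M = 7.34×10⁻³
  alloy H: M = 6.86×10⁻³
  alloy W: M = 1.50×10⁻³
The maximum is for alloy S.

alloy S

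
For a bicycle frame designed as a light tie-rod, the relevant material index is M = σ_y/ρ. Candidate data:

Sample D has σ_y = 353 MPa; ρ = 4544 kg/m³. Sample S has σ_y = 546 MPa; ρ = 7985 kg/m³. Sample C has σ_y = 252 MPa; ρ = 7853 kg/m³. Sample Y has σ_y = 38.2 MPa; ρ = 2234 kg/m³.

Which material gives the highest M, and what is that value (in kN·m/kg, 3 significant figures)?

Per-candidate index values:
  sample D: M = 77.7 kN·m/kg
  sample S: M = 68.4 kN·m/kg
  sample C: M = 32.1 kN·m/kg
  sample Y: M = 17.1 kN·m/kg
Sample D has the largest M.

sample D, M = 77.7 kN·m/kg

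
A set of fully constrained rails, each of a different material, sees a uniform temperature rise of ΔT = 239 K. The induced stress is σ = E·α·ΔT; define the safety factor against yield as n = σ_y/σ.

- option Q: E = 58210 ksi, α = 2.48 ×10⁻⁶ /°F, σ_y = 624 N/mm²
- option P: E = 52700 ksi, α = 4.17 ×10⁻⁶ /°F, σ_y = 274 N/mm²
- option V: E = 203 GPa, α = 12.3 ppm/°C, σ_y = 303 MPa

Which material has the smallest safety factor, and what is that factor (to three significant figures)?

In consistent units (E in GPa, α in ×10⁻⁶/K, σ_y in MPa):
  option Q: E = 401.3, α = 4.46, σ_y = 624.0 → σ = 428 MPa, n = 1.46
  option P: E = 363.4, α = 7.51, σ_y = 274.0 → σ = 652 MPa, n = 0.420
  option V: E = 203.0, α = 12.3, σ_y = 303.0 → σ = 597 MPa, n = 0.508
The minimum is option P at n = 0.420.

option P, n = 0.420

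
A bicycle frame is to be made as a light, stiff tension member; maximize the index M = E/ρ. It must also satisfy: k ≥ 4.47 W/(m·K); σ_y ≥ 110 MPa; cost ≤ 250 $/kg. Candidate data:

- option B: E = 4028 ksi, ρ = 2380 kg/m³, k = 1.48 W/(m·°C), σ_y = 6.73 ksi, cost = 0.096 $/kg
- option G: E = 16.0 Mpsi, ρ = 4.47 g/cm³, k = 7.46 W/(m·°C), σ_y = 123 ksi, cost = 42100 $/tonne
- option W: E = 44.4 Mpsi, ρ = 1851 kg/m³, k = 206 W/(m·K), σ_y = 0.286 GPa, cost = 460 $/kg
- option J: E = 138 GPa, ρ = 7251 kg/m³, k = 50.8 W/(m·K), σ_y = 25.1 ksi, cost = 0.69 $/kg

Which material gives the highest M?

option G

Screen on constraints: k ≥ 4.47 W/(m·K); σ_y ≥ 110 MPa; cost ≤ 250 $/kg. Survivors: option G, option J.
Convert each candidate to consistent units, then evaluate M:
  option G: E = 110.3 GPa, ρ = 4470 kg/m³
  option J: E = 138.0 GPa, ρ = 7251 kg/m³
  option G: M = 24.7 MN·m/kg
  option J: M = 19.0 MN·m/kg
Option G has the largest M.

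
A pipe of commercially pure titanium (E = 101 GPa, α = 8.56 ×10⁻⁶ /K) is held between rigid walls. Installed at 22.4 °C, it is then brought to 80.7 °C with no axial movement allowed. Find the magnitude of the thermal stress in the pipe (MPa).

ΔT = 58.30 K. Constrained thermal stress σ = E·α·ΔT = 101.0×10³ MPa × 8.56×10⁻⁶ × 58.30 = 50.4 MPa (compressive).

50.4 MPa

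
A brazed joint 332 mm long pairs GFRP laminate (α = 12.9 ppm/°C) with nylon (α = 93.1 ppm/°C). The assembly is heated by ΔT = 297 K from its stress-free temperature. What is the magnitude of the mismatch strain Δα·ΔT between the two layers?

0.0238

Δα = |12.9 − 93.1|×10⁻⁶/K = 80.2×10⁻⁶/K.
Mismatch strain = Δα·ΔT = 80.2×10⁻⁶ × 297.0 = 0.0238.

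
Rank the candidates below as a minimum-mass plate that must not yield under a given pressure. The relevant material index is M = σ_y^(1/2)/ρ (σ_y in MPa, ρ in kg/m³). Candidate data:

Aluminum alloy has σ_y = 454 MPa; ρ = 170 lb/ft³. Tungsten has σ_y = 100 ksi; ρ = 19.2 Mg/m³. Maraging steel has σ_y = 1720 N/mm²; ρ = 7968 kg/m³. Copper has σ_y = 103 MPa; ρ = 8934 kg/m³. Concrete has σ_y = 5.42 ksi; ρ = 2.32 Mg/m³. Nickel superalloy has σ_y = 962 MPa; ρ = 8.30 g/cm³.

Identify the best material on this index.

In SI units:
  aluminum alloy: σ_y = 454.0 MPa, ρ = 2723 kg/m³
  tungsten: σ_y = 689.5 MPa, ρ = 19200 kg/m³
  maraging steel: σ_y = 1720 MPa, ρ = 7968 kg/m³
  copper: σ_y = 103.0 MPa, ρ = 8934 kg/m³
  concrete: σ_y = 37.37 MPa, ρ = 2320 kg/m³
  nickel superalloy: σ_y = 962.0 MPa, ρ = 8300 kg/m³
  aluminum alloy: M = 7.82×10⁻³
  maraging steel: M = 5.20×10⁻³
  nickel superalloy: M = 3.74×10⁻³
  concrete: M = 2.63×10⁻³
  tungsten: M = 1.37×10⁻³
  copper: M = 1.14×10⁻³
Highest index: aluminum alloy.

aluminum alloy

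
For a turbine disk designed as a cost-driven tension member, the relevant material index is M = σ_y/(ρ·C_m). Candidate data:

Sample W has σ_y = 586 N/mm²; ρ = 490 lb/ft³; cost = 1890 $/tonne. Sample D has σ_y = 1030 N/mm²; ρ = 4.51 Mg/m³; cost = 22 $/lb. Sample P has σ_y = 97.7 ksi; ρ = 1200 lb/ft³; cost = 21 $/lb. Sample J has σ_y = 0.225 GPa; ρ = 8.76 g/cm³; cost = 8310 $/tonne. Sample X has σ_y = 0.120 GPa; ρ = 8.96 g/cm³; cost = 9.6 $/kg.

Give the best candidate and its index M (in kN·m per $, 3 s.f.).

sample W, M = 39.5 kN·m per $

Convert each candidate to consistent units, then evaluate M:
  sample W: σ_y = 586.0 MPa, ρ = 7849 kg/m³, cost = 1.890 $/kg
  sample D: σ_y = 1030 MPa, ρ = 4510 kg/m³, cost = 48.50 $/kg
  sample P: σ_y = 673.6 MPa, ρ = 19220 kg/m³, cost = 46.30 $/kg
  sample J: σ_y = 225.0 MPa, ρ = 8760 kg/m³, cost = 8.310 $/kg
  sample X: σ_y = 120.0 MPa, ρ = 8960 kg/m³, cost = 9.600 $/kg
  sample W: M = 39.5 kN·m per $
  sample D: M = 4.71 kN·m per $
  sample J: M = 3.09 kN·m per $
  sample X: M = 1.40 kN·m per $
  sample P: M = 0.757 kN·m per $
The maximum is for sample W.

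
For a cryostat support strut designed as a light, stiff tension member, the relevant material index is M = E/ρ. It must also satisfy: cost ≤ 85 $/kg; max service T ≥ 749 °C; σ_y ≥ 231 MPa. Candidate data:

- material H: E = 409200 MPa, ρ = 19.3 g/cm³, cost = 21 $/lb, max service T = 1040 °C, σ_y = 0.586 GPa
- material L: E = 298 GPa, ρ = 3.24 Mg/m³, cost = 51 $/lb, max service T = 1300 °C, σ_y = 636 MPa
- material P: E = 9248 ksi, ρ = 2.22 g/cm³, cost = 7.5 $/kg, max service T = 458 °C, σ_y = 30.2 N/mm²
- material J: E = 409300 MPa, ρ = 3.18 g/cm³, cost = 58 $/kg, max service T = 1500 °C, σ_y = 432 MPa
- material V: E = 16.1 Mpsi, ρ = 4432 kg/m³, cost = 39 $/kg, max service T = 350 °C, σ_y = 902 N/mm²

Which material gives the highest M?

material J

Screen on constraints: cost ≤ 85 $/kg; max service T ≥ 749 °C; σ_y ≥ 231 MPa. Survivors: material H, material J.
Normalizing units and computing the index:
  material H: E = 409.2 GPa, ρ = 19300 kg/m³
  material J: E = 409.3 GPa, ρ = 3180 kg/m³
  material J: M = 129 MN·m/kg
  material H: M = 21.2 MN·m/kg
Material J has the largest M.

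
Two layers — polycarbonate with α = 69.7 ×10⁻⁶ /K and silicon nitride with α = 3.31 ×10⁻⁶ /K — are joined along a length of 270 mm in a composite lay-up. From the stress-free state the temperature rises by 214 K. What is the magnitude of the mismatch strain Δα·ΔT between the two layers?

0.0142

Δα = |69.7 − 3.31|×10⁻⁶/K = 66.4×10⁻⁶/K.
Mismatch strain = Δα·ΔT = 66.4×10⁻⁶ × 214.0 = 0.0142.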